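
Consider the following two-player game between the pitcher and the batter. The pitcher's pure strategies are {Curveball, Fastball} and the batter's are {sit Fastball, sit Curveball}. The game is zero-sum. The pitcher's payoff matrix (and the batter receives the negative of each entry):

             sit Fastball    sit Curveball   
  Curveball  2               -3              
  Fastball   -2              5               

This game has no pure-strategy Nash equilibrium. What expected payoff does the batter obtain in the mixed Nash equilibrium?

-1/3

In a mixed equilibrium the batter is indifferent between sit Fastball and sit Curveball; this condition fixes p.
  the batter's expected payoff from sit Fastball: p·(-2) + (1−p)·2 = -4p + 2
  the batter's expected payoff from sit Curveball: p·3 + (1−p)·(-5) = 8p - 5
  -4p + 2 = 8p - 5  ⇒  -12p = -7  ⇒  p = 7/12.
At equilibrium the batter is indifferent across columns, so the batter's payoff equals the payoff from sit Fastball: (7/12)·(-2) + (5/12)·2 = -1/3.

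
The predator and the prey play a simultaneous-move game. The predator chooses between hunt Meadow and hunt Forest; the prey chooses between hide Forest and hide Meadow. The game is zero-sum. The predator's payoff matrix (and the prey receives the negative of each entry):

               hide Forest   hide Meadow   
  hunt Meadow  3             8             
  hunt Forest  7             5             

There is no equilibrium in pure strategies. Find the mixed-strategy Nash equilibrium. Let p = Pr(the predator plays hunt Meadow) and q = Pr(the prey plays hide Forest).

p = 2/7, q = 3/7

The predator's mix must leave the prey indifferent between hide Forest and hide Meadow.
  the prey's expected payoff from hide Forest: p·(-3) + (1−p)·(-7) = 4p - 7
  the prey's expected payoff from hide Meadow: p·(-8) + (1−p)·(-5) = -3p - 5
  4p - 7 = -3p - 5  ⇒  7p = 2  ⇒  p = 2/7.
For the predator to be willing to mix, the predator must be indifferent between hunt Meadow and hunt Forest, which pins down the prey's mix.
  the predator's expected payoff from hunt Meadow: q·3 + (1−q)·8 = -5q + 8
  the predator's expected payoff from hunt Forest: q·7 + (1−q)·5 = 2q + 5
  -5q + 8 = 2q + 5  ⇒  -7q = -3  ⇒  q = 3/7.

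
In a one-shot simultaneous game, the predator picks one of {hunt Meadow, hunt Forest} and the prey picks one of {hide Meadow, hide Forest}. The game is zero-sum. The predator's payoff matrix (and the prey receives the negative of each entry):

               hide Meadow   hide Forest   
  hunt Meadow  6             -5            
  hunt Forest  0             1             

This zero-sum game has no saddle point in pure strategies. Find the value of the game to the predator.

For the predator to be willing to mix, the predator must be indifferent between hunt Meadow and hunt Forest, which pins down the prey's mix.
  the predator's payoff to hunt Meadow: q·6 + (1−q)·(-5) = 11q - 5
  the predator's payoff to hunt Forest: q·0 + (1−q)·1 = -q + 1
  11q - 5 = -q + 1  ⇒  12q = 6  ⇒  q = 1/2.
The value is the predator's expected payoff against this mix (using hunt Meadow): (1/2)·6 + (1/2)·(-5) = 1/2.

v = 1/2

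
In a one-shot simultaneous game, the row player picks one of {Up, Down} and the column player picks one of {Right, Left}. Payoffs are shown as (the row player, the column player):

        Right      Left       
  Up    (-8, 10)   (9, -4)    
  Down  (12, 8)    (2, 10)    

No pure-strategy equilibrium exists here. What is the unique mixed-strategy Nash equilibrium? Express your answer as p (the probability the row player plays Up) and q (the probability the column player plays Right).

In a mixed equilibrium the column player is indifferent between Right and Left; this condition fixes p.
  the column player's payoff from Right: p·10 + (1−p)·8 = 2p + 8
  the column player's payoff from Left: p·(-4) + (1−p)·10 = -14p + 10
  2p + 8 = -14p + 10  ⇒  16p = 2  ⇒  p = 1/8.
The column player's mix must leave the row player indifferent between Up and Down.
  the row player's expected payoff from Up: q·(-8) + (1−q)·9 = -17q + 9
  the row player's expected payoff from Down: q·12 + (1−q)·2 = 10q + 2
  -17q + 9 = 10q + 2  ⇒  -27q = -7  ⇒  q = 7/27.

p = 1/8, q = 7/27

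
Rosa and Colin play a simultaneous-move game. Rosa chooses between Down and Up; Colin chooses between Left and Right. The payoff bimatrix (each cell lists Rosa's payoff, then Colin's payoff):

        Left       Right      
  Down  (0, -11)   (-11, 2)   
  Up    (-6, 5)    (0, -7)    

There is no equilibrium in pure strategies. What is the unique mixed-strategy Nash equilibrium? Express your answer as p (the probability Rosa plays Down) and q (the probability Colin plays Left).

Set Colin's expected payoff from Left equal to that from Right:
  Colin's payoff from Left: p·(-11) + (1−p)·5 = -16p + 5
  Colin's payoff from Right: p·2 + (1−p)·(-7) = 9p - 7
  -16p + 5 = 9p - 7  ⇒  -25p = -12  ⇒  p = 12/25.
Set Rosa's expected payoff from Down equal to that from Up:
  Rosa's payoff to Down: q·0 + (1−q)·(-11) = 11q - 11
  Rosa's payoff to Up: q·(-6) + (1−q)·0 = -6q
  11q - 11 = -6q  ⇒  17q = 11  ⇒  q = 11/17.

p = 12/25, q = 11/17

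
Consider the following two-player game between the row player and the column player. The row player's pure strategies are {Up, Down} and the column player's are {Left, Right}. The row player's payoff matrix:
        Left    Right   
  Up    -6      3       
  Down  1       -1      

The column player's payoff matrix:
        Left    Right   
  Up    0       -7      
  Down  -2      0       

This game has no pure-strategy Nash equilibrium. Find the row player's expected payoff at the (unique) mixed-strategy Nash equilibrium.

-3/11

The row player's indifference between Up and Down determines the column player's mixing probability q:
  the row player's payoff from Up: q·(-6) + (1−q)·3 = -9q + 3
  the row player's payoff from Down: q·1 + (1−q)·(-1) = 2q - 1
  -9q + 3 = 2q - 1  ⇒  -11q = -4  ⇒  q = 4/11.
At equilibrium the row player is indifferent across rows, so the row player's payoff equals the payoff from Up: (4/11)·(-6) + (7/11)·3 = -3/11.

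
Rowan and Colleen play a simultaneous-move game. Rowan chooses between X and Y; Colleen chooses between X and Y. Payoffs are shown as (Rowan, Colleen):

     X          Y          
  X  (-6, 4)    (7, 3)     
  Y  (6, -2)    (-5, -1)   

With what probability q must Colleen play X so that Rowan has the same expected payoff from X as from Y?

Colleen's mix must leave Rowan indifferent between X and Y.
  Rowan's payoff from X: q·(-6) + (1−q)·7 = -13q + 7
  Rowan's payoff from Y: q·6 + (1−q)·(-5) = 11q - 5
  -13q + 7 = 11q - 5  ⇒  -24q = -12  ⇒  q = 1/2.

q = 1/2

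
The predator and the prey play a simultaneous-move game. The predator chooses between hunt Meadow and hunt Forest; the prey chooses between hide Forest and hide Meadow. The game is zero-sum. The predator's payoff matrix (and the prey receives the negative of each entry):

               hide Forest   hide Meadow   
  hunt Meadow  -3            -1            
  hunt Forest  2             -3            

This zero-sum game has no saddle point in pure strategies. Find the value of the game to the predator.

Set the predator's expected payoff from hunt Meadow equal to that from hunt Forest:
  the predator's expected payoff from hunt Meadow: q·(-3) + (1−q)·(-1) = -2q - 1
  the predator's expected payoff from hunt Forest: q·2 + (1−q)·(-3) = 5q - 3
  -2q - 1 = 5q - 3  ⇒  -7q = -2  ⇒  q = 2/7.
The value is the predator's expected payoff against this mix (using hunt Meadow): (2/7)·(-3) + (5/7)·(-1) = -11/7.

v = -11/7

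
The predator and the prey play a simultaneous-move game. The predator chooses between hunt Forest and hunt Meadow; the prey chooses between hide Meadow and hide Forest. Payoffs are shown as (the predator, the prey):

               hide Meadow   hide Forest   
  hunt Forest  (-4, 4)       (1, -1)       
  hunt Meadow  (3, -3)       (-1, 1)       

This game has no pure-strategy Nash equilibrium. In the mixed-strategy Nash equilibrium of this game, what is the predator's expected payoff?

The predator's indifference between hunt Forest and hunt Meadow determines the prey's mixing probability q:
  the predator's payoff to hunt Forest: q·(-4) + (1−q)·1 = -5q + 1
  the predator's payoff to hunt Meadow: q·3 + (1−q)·(-1) = 4q - 1
  -5q + 1 = 4q - 1  ⇒  -9q = -2  ⇒  q = 2/9.
At equilibrium the predator is indifferent across rows, so the predator's payoff equals the payoff from hunt Forest: (2/9)·(-4) + (7/9)·1 = -1/9.

-1/9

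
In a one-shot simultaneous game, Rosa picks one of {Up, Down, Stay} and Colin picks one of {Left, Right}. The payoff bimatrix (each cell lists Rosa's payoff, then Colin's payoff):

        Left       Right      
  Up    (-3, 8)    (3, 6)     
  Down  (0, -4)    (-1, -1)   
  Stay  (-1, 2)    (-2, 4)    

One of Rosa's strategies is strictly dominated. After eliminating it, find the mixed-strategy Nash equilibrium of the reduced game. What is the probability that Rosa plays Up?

p = 3/5

Rosa's strategy Stay is strictly dominated by Down: 0 > -1 and -1 > -2. Eliminate Stay.
Colin's indifference between Left and Right determines Rosa's mixing probability p:
  Colin's payoff to Left: p·8 + (1−p)·(-4) = 12p - 4
  Colin's payoff to Right: p·6 + (1−p)·(-1) = 7p - 1
  12p - 4 = 7p - 1  ⇒  5p = 3  ⇒  p = 3/5.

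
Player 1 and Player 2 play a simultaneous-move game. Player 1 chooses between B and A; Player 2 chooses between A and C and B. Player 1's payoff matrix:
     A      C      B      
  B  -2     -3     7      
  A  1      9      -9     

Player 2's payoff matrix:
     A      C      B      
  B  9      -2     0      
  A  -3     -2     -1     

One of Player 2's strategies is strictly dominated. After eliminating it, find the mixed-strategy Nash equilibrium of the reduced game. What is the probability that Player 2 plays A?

q = 16/19

Player 2's strategy C is strictly dominated by B: 0 > -2 and -1 > -2. Eliminate C.
Set Player 1's expected payoff from B equal to that from A:
  Player 1's expected payoff from B: q·(-2) + (1−q)·7 = -9q + 7
  Player 1's expected payoff from A: q·1 + (1−q)·(-9) = 10q - 9
  -9q + 7 = 10q - 9  ⇒  -19q = -16  ⇒  q = 16/19.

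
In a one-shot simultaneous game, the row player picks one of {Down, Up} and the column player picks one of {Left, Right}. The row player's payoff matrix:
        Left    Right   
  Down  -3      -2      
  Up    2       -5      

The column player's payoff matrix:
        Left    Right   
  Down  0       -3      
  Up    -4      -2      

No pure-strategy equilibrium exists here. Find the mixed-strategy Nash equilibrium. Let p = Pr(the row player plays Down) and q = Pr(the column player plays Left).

p = 2/5, q = 3/8

In a mixed equilibrium the column player is indifferent between Left and Right; this condition fixes p.
  the column player's payoff from Left: p·0 + (1−p)·(-4) = 4p - 4
  the column player's payoff from Right: p·(-3) + (1−p)·(-2) = -p - 2
  4p - 4 = -p - 2  ⇒  5p = 2  ⇒  p = 2/5.
In a mixed equilibrium the row player is indifferent between Down and Up; this condition fixes q.
  the row player's payoff from Down: q·(-3) + (1−q)·(-2) = -q - 2
  the row player's payoff from Up: q·2 + (1−q)·(-5) = 7q - 5
  -q - 2 = 7q - 5  ⇒  -8q = -3  ⇒  q = 3/8.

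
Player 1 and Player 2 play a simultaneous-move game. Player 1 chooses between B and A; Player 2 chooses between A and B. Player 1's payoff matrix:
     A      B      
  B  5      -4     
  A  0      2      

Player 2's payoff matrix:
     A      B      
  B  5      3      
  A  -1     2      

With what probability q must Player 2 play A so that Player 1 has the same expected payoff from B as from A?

Player 1's indifference between B and A determines Player 2's mixing probability q:
  Player 1's payoff from B: q·5 + (1−q)·(-4) = 9q - 4
  Player 1's payoff from A: q·0 + (1−q)·2 = -2q + 2
  9q - 4 = -2q + 2  ⇒  11q = 6  ⇒  q = 6/11.

q = 6/11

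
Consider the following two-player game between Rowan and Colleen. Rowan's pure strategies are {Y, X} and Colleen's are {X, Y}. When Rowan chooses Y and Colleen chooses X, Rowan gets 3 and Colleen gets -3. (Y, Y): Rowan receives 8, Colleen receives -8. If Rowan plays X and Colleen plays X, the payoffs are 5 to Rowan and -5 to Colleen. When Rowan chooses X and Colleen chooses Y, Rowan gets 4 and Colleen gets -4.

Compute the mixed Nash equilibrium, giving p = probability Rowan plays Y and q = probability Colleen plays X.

p = 1/6, q = 2/3

In a mixed equilibrium Colleen is indifferent between X and Y; this condition fixes p.
  Colleen's payoff to X: p·(-3) + (1−p)·(-5) = 2p - 5
  Colleen's payoff to Y: p·(-8) + (1−p)·(-4) = -4p - 4
  2p - 5 = -4p - 4  ⇒  6p = 1  ⇒  p = 1/6.
Colleen's mix must leave Rowan indifferent between Y and X.
  Rowan's payoff to Y: q·3 + (1−q)·8 = -5q + 8
  Rowan's payoff to X: q·5 + (1−q)·4 = q + 4
  -5q + 8 = q + 4  ⇒  -6q = -4  ⇒  q = 2/3.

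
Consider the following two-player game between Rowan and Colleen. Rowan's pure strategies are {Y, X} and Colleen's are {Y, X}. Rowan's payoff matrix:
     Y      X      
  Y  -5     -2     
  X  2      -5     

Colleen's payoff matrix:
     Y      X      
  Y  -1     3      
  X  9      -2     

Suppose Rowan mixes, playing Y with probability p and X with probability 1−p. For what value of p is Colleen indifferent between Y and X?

p = 11/15

Colleen's indifference between Y and X determines Rowan's mixing probability p:
  Colleen's expected payoff from Y: p·(-1) + (1−p)·9 = -10p + 9
  Colleen's expected payoff from X: p·3 + (1−p)·(-2) = 5p - 2
  -10p + 9 = 5p - 2  ⇒  -15p = -11  ⇒  p = 11/15.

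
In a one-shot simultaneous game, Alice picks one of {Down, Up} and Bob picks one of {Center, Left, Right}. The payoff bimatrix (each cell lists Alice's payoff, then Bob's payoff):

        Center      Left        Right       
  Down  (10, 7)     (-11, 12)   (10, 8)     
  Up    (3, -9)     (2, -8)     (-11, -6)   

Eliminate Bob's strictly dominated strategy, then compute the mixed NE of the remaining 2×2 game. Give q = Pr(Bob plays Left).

Bob's strategy Center is strictly dominated by Right: 8 > 7 and -6 > -9. Eliminate Center.
Bob's mix must leave Alice indifferent between Down and Up.
  Alice's payoff to Down: q·(-11) + (1−q)·10 = -21q + 10
  Alice's payoff to Up: q·2 + (1−q)·(-11) = 13q - 11
  -21q + 10 = 13q - 11  ⇒  -34q = -21  ⇒  q = 21/34.

q = 21/34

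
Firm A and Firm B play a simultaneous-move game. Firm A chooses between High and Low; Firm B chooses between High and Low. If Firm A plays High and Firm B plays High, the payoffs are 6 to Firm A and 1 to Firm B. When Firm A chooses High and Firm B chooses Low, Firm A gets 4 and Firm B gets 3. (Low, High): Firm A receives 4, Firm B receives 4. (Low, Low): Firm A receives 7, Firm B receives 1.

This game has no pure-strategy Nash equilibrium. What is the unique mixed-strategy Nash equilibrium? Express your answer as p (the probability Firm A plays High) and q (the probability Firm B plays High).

p = 3/5, q = 3/5

In a mixed equilibrium Firm B is indifferent between High and Low; this condition fixes p.
  Firm B's expected payoff from High: p·1 + (1−p)·4 = -3p + 4
  Firm B's expected payoff from Low: p·3 + (1−p)·1 = 2p + 1
  -3p + 4 = 2p + 1  ⇒  -5p = -3  ⇒  p = 3/5.
Firm A's indifference between High and Low determines Firm B's mixing probability q:
  Firm A's payoff from High: q·6 + (1−q)·4 = 2q + 4
  Firm A's payoff from Low: q·4 + (1−q)·7 = -3q + 7
  2q + 4 = -3q + 7  ⇒  5q = 3  ⇒  q = 3/5.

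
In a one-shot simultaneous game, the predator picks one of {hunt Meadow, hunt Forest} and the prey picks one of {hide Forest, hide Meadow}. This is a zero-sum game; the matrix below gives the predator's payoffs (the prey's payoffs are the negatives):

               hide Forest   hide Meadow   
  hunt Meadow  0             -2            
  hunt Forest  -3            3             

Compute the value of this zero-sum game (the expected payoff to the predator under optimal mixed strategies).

v = -3/4

In a mixed equilibrium the predator is indifferent between hunt Meadow and hunt Forest; this condition fixes q.
  the predator's expected payoff from hunt Meadow: q·0 + (1−q)·(-2) = 2q - 2
  the predator's expected payoff from hunt Forest: q·(-3) + (1−q)·3 = -6q + 3
  2q - 2 = -6q + 3  ⇒  8q = 5  ⇒  q = 5/8.
The value is the predator's expected payoff against this mix (using hunt Meadow): (5/8)·0 + (3/8)·(-2) = -3/4.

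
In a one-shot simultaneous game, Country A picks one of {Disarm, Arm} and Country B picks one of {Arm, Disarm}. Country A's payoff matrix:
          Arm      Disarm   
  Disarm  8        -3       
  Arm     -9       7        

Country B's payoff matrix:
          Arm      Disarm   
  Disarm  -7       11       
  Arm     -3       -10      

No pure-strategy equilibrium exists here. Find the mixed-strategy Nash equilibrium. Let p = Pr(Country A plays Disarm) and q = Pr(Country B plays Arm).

p = 7/25, q = 10/27

For Country B to be willing to mix, Country B must be indifferent between Arm and Disarm, which pins down Country A's mix.
  Country B's payoff to Arm: p·(-7) + (1−p)·(-3) = -4p - 3
  Country B's payoff to Disarm: p·11 + (1−p)·(-10) = 21p - 10
  -4p - 3 = 21p - 10  ⇒  -25p = -7  ⇒  p = 7/25.
Country A's indifference between Disarm and Arm determines Country B's mixing probability q:
  Country A's payoff from Disarm: q·8 + (1−q)·(-3) = 11q - 3
  Country A's payoff from Arm: q·(-9) + (1−q)·7 = -16q + 7
  11q - 3 = -16q + 7  ⇒  27q = 10  ⇒  q = 10/27.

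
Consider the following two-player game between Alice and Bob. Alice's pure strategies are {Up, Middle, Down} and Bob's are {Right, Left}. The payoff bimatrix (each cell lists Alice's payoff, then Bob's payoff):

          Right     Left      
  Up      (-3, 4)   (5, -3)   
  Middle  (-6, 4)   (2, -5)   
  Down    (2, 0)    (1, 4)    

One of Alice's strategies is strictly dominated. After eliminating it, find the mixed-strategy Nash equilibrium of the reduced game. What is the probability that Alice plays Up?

p = 4/11

Alice's strategy Middle is strictly dominated by Up: -3 > -6 and 5 > 2. Eliminate Middle.
For Bob to be willing to mix, Bob must be indifferent between Right and Left, which pins down Alice's mix.
  Bob's payoff to Right: p·4 + (1−p)·0 = 4p
  Bob's payoff to Left: p·(-3) + (1−p)·4 = -7p + 4
  4p = -7p + 4  ⇒  11p = 4  ⇒  p = 4/11.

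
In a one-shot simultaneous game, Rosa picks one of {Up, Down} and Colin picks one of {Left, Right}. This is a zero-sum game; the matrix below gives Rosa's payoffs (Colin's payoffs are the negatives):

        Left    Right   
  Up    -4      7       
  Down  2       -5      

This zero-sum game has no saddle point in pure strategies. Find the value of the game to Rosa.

v = -1/3

Set Rosa's expected payoff from Up equal to that from Down:
  Rosa's payoff from Up: q·(-4) + (1−q)·7 = -11q + 7
  Rosa's payoff from Down: q·2 + (1−q)·(-5) = 7q - 5
  -11q + 7 = 7q - 5  ⇒  -18q = -12  ⇒  q = 2/3.
The value is Rosa's expected payoff against this mix (using Up): (2/3)·(-4) + (1/3)·7 = -1/3.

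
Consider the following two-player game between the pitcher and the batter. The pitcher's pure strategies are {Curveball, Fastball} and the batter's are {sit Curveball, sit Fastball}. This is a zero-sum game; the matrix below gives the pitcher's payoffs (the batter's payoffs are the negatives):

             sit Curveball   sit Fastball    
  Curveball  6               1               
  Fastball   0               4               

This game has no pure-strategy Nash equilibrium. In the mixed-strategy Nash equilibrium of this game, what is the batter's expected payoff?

The pitcher's mix must leave the batter indifferent between sit Curveball and sit Fastball.
  the batter's expected payoff from sit Curveball: p·(-6) + (1−p)·0 = -6p
  the batter's expected payoff from sit Fastball: p·(-1) + (1−p)·(-4) = 3p - 4
  -6p = 3p - 4  ⇒  -9p = -4  ⇒  p = 4/9.
At equilibrium the batter is indifferent across columns, so the batter's payoff equals the payoff from sit Curveball: (4/9)·(-6) + (5/9)·0 = -8/3.

-8/3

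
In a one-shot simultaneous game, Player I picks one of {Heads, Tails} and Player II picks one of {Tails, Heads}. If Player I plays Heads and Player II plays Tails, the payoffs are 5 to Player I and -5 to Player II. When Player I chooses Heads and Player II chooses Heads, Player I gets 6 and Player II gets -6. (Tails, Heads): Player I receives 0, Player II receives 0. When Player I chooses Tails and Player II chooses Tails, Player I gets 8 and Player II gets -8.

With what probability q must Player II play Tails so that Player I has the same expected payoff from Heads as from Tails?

q = 2/3

For Player I to be willing to mix, Player I must be indifferent between Heads and Tails, which pins down Player II's mix.
  Player I's payoff to Heads: q·5 + (1−q)·6 = -q + 6
  Player I's payoff to Tails: q·8 + (1−q)·0 = 8q
  -q + 6 = 8q  ⇒  -9q = -6  ⇒  q = 2/3.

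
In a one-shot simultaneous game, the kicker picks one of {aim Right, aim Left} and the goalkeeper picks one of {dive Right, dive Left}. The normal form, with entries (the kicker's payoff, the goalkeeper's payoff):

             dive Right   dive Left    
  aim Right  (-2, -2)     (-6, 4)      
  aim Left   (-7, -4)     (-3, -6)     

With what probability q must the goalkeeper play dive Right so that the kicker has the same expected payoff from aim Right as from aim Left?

The kicker's indifference between aim Right and aim Left determines the goalkeeper's mixing probability q:
  the kicker's expected payoff from aim Right: q·(-2) + (1−q)·(-6) = 4q - 6
  the kicker's expected payoff from aim Left: q·(-7) + (1−q)·(-3) = -4q - 3
  4q - 6 = -4q - 3  ⇒  8q = 3  ⇒  q = 3/8.

q = 3/8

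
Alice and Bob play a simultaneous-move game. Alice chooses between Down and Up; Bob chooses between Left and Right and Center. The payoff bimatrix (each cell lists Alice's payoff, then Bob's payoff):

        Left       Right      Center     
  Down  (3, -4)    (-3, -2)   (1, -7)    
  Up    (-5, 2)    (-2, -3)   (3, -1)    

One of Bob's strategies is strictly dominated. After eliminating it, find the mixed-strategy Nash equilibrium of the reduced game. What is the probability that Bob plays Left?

q = 1/9

Bob's strategy Center is strictly dominated by Left: -4 > -7 and 2 > -1. Eliminate Center.
Alice's indifference between Down and Up determines Bob's mixing probability q:
  Alice's expected payoff from Down: q·3 + (1−q)·(-3) = 6q - 3
  Alice's expected payoff from Up: q·(-5) + (1−q)·(-2) = -3q - 2
  6q - 3 = -3q - 2  ⇒  9q = 1  ⇒  q = 1/9.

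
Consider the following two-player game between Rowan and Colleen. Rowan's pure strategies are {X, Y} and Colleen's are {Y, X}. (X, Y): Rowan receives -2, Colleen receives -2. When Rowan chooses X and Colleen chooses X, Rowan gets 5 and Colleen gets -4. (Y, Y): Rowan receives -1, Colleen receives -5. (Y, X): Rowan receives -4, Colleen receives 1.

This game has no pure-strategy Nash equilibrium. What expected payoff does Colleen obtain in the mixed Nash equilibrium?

-11/4

Set Colleen's expected payoff from Y equal to that from X:
  Colleen's payoff from Y: p·(-2) + (1−p)·(-5) = 3p - 5
  Colleen's payoff from X: p·(-4) + (1−p)·1 = -5p + 1
  3p - 5 = -5p + 1  ⇒  8p = 6  ⇒  p = 3/4.
At equilibrium Colleen is indifferent across columns, so Colleen's payoff equals the payoff from Y: (3/4)·(-2) + (1/4)·(-5) = -11/4.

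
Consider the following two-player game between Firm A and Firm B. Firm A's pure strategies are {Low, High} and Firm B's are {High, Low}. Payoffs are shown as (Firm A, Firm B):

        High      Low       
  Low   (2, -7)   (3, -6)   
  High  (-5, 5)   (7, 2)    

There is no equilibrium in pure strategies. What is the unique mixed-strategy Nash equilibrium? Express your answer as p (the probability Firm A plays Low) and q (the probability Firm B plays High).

Firm B's indifference between High and Low determines Firm A's mixing probability p:
  Firm B's expected payoff from High: p·(-7) + (1−p)·5 = -12p + 5
  Firm B's expected payoff from Low: p·(-6) + (1−p)·2 = -8p + 2
  -12p + 5 = -8p + 2  ⇒  -4p = -3  ⇒  p = 3/4.
Firm A's indifference between Low and High determines Firm B's mixing probability q:
  Firm A's payoff from Low: q·2 + (1−q)·3 = -q + 3
  Firm A's payoff from High: q·(-5) + (1−q)·7 = -12q + 7
  -q + 3 = -12q + 7  ⇒  11q = 4  ⇒  q = 4/11.

p = 3/4, q = 4/11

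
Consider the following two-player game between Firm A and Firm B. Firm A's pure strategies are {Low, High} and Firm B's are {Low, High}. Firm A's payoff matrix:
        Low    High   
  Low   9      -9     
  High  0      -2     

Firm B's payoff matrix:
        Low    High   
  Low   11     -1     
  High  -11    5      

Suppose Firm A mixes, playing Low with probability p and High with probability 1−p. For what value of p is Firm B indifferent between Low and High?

p = 4/7

Firm B's indifference between Low and High determines Firm A's mixing probability p:
  Firm B's expected payoff from Low: p·11 + (1−p)·(-11) = 22p - 11
  Firm B's expected payoff from High: p·(-1) + (1−p)·5 = -6p + 5
  22p - 11 = -6p + 5  ⇒  28p = 16  ⇒  p = 4/7.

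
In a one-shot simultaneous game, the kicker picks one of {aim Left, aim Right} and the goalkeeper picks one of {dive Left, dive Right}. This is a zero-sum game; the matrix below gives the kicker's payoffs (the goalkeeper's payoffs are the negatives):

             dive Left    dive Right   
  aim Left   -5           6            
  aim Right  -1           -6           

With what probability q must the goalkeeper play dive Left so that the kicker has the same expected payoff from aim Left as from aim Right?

In a mixed equilibrium the kicker is indifferent between aim Left and aim Right; this condition fixes q.
  the kicker's payoff from aim Left: q·(-5) + (1−q)·6 = -11q + 6
  the kicker's payoff from aim Right: q·(-1) + (1−q)·(-6) = 5q - 6
  -11q + 6 = 5q - 6  ⇒  -16q = -12  ⇒  q = 3/4.

q = 3/4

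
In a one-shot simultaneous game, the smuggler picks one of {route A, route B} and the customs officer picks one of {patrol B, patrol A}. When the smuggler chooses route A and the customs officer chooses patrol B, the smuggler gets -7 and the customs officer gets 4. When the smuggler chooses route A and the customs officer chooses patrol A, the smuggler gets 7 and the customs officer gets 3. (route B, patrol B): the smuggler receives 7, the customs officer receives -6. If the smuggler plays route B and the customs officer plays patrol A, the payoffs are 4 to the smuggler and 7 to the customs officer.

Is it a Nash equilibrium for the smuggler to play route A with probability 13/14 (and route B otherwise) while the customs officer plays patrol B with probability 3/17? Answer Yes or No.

Check the customs officer's indifference given the smuggler's mix p = 13/14:
  payoff from patrol B = 23/7; payoff from patrol A = 23/7 — equal.
Check the smuggler's indifference given the customs officer's mix q = 3/17:
  payoff from route A = 77/17; payoff from route B = 77/17 — equal.
Both players are indifferent, so neither can profitably deviate.

Yes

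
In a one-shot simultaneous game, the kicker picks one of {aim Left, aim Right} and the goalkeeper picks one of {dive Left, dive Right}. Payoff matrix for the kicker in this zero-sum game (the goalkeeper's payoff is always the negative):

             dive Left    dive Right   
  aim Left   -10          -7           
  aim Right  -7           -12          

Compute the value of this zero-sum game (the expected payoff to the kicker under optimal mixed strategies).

v = -71/8

In a mixed equilibrium the kicker is indifferent between aim Left and aim Right; this condition fixes q.
  the kicker's payoff to aim Left: q·(-10) + (1−q)·(-7) = -3q - 7
  the kicker's payoff to aim Right: q·(-7) + (1−q)·(-12) = 5q - 12
  -3q - 7 = 5q - 12  ⇒  -8q = -5  ⇒  q = 5/8.
The value is the kicker's expected payoff against this mix (using aim Left): (5/8)·(-10) + (3/8)·(-7) = -71/8.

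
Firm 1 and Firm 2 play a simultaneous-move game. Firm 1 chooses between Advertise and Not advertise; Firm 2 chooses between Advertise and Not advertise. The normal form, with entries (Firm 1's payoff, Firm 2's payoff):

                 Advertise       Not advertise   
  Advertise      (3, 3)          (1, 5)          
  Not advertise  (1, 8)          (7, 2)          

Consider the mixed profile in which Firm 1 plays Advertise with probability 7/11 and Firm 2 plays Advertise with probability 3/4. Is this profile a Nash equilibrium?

Given Firm 1's mix p = 7/11, Firm 2's payoff from Advertise is 53/11 but from Not advertise is 43/11. Firm 2 strictly prefers Advertise, so Firm 2 would not mix.
So the proposed profile is not a Nash equilibrium.

No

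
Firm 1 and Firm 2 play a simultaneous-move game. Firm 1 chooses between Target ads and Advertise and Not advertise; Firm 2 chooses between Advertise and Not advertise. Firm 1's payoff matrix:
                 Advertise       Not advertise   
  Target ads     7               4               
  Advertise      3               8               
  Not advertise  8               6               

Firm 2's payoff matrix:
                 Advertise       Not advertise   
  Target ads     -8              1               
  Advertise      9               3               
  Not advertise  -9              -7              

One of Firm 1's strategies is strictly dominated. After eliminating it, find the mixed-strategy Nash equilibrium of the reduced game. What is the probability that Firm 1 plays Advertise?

p = 1/4

Firm 1's strategy Target ads is strictly dominated by Not advertise: 8 > 7 and 6 > 4. Eliminate Target ads.
Firm 1's mix must leave Firm 2 indifferent between Advertise and Not advertise.
  Firm 2's payoff to Advertise: p·9 + (1−p)·(-9) = 18p - 9
  Firm 2's payoff to Not advertise: p·3 + (1−p)·(-7) = 10p - 7
  18p - 9 = 10p - 7  ⇒  8p = 2  ⇒  p = 1/4.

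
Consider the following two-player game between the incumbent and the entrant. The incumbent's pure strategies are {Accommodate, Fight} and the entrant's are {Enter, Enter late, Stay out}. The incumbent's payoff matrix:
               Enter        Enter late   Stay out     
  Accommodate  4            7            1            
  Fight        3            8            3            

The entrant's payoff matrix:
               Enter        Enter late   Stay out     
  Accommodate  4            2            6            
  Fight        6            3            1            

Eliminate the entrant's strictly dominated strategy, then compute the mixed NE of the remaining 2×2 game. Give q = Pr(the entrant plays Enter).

The entrant's strategy Enter late is strictly dominated by Enter: 4 > 2 and 6 > 3. Eliminate Enter late.
Set the incumbent's expected payoff from Accommodate equal to that from Fight:
  the incumbent's payoff to Accommodate: q·4 + (1−q)·1 = 3q + 1
  the incumbent's payoff to Fight: q·3 + (1−q)·3 = 3
  3q + 1 = 3  ⇒  3q = 2  ⇒  q = 2/3.

q = 2/3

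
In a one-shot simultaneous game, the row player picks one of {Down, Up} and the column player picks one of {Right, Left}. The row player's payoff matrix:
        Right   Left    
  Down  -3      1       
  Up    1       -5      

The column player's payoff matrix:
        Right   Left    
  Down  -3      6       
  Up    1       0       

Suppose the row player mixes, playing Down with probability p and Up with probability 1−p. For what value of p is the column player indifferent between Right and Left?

The row player's mix must leave the column player indifferent between Right and Left.
  the column player's expected payoff from Right: p·(-3) + (1−p)·1 = -4p + 1
  the column player's expected payoff from Left: p·6 + (1−p)·0 = 6p
  -4p + 1 = 6p  ⇒  -10p = -1  ⇒  p = 1/10.

p = 1/10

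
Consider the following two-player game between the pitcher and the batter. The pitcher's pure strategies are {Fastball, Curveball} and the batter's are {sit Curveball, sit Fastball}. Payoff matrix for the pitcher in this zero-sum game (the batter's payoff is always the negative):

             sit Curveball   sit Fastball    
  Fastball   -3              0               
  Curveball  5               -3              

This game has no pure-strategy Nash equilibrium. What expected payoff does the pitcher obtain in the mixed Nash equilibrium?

The pitcher's indifference between Fastball and Curveball determines the batter's mixing probability q:
  the pitcher's payoff to Fastball: q·(-3) + (1−q)·0 = -3q
  the pitcher's payoff to Curveball: q·5 + (1−q)·(-3) = 8q - 3
  -3q = 8q - 3  ⇒  -11q = -3  ⇒  q = 3/11.
At equilibrium the pitcher is indifferent across rows, so the pitcher's payoff equals the payoff from Fastball: (3/11)·(-3) + (8/11)·0 = -9/11.

-9/11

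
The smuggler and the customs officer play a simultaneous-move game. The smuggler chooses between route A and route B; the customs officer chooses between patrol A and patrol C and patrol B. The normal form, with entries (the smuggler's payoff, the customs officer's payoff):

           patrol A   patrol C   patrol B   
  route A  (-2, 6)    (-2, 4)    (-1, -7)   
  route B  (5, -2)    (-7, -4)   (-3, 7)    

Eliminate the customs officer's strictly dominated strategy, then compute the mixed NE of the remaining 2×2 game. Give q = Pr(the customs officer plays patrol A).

q = 2/9

The customs officer's strategy patrol C is strictly dominated by patrol A: 6 > 4 and -2 > -4. Eliminate patrol C.
For the smuggler to be willing to mix, the smuggler must be indifferent between route A and route B, which pins down the customs officer's mix.
  the smuggler's expected payoff from route A: q·(-2) + (1−q)·(-1) = -q - 1
  the smuggler's expected payoff from route B: q·5 + (1−q)·(-3) = 8q - 3
  -q - 1 = 8q - 3  ⇒  -9q = -2  ⇒  q = 2/9.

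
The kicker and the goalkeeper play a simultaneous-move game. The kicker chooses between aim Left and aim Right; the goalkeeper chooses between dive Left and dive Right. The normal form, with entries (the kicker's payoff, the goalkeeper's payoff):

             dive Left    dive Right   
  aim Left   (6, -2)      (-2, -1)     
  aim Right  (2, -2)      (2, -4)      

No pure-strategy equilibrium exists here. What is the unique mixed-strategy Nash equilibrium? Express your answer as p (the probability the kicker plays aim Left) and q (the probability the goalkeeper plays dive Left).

p = 2/3, q = 1/2

Set the goalkeeper's expected payoff from dive Left equal to that from dive Right:
  the goalkeeper's payoff to dive Left: p·(-2) + (1−p)·(-2) = -2
  the goalkeeper's payoff to dive Right: p·(-1) + (1−p)·(-4) = 3p - 4
  -2 = 3p - 4  ⇒  -3p = -2  ⇒  p = 2/3.
Set the kicker's expected payoff from aim Left equal to that from aim Right:
  the kicker's payoff from aim Left: q·6 + (1−q)·(-2) = 8q - 2
  the kicker's payoff from aim Right: q·2 + (1−q)·2 = 2
  8q - 2 = 2  ⇒  8q = 4  ⇒  q = 1/2.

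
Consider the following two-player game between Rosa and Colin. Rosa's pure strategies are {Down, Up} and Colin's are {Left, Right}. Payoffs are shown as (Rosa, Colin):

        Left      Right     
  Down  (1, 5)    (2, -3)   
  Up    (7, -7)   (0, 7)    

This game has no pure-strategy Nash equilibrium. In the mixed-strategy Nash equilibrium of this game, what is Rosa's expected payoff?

7/4

Set Rosa's expected payoff from Down equal to that from Up:
  Rosa's expected payoff from Down: q·1 + (1−q)·2 = -q + 2
  Rosa's expected payoff from Up: q·7 + (1−q)·0 = 7q
  -q + 2 = 7q  ⇒  -8q = -2  ⇒  q = 1/4.
At equilibrium Rosa is indifferent across rows, so Rosa's payoff equals the payoff from Down: (1/4)·1 + (3/4)·2 = 7/4.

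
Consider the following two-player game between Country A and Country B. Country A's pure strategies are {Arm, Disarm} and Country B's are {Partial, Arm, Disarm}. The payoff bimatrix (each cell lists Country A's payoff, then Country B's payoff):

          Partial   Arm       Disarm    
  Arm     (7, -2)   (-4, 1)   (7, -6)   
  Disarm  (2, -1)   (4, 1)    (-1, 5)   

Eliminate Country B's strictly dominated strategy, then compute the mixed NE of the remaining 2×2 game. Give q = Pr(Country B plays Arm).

q = 1/2

Country B's strategy Partial is strictly dominated by Arm: 1 > -2 and 1 > -1. Eliminate Partial.
Country B's mix must leave Country A indifferent between Arm and Disarm.
  Country A's payoff to Arm: q·(-4) + (1−q)·7 = -11q + 7
  Country A's payoff to Disarm: q·4 + (1−q)·(-1) = 5q - 1
  -11q + 7 = 5q - 1  ⇒  -16q = -8  ⇒  q = 1/2.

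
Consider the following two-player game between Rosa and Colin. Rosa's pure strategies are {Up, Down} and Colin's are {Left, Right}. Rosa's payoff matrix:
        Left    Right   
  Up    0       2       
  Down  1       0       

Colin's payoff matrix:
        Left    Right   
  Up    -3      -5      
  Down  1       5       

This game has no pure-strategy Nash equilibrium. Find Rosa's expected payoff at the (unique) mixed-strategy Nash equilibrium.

2/3

Set Rosa's expected payoff from Up equal to that from Down:
  Rosa's payoff to Up: q·0 + (1−q)·2 = -2q + 2
  Rosa's payoff to Down: q·1 + (1−q)·0 = q
  -2q + 2 = q  ⇒  -3q = -2  ⇒  q = 2/3.
At equilibrium Rosa is indifferent across rows, so Rosa's payoff equals the payoff from Up: (2/3)·0 + (1/3)·2 = 2/3.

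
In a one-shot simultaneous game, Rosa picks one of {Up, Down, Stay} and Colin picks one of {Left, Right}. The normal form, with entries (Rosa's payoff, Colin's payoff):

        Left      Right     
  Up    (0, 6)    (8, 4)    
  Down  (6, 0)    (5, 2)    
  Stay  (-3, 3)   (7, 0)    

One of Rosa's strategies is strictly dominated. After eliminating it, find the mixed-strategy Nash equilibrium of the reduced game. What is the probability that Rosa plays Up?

p = 1/2

Rosa's strategy Stay is strictly dominated by Up: 0 > -3 and 8 > 7. Eliminate Stay.
Colin's indifference between Left and Right determines Rosa's mixing probability p:
  Colin's payoff to Left: p·6 + (1−p)·0 = 6p
  Colin's payoff to Right: p·4 + (1−p)·2 = 2p + 2
  6p = 2p + 2  ⇒  4p = 2  ⇒  p = 1/2.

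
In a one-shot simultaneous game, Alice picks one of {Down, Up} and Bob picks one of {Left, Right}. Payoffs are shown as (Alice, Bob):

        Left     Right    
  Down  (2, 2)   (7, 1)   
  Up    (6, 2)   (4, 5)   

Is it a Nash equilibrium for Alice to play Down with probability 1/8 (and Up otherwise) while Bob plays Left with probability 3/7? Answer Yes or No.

Given Alice's mix p = 1/8, Bob's payoff from Left is 2 but from Right is 9/2. Bob strictly prefers Right, so Bob would not mix.
So the proposed profile is not a Nash equilibrium.

No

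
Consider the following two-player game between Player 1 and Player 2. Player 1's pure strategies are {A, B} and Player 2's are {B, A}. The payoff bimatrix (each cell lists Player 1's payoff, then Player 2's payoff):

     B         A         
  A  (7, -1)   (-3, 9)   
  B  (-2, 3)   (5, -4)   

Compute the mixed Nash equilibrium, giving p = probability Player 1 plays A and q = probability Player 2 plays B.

p = 7/17, q = 8/17

For Player 2 to be willing to mix, Player 2 must be indifferent between B and A, which pins down Player 1's mix.
  Player 2's expected payoff from B: p·(-1) + (1−p)·3 = -4p + 3
  Player 2's expected payoff from A: p·9 + (1−p)·(-4) = 13p - 4
  -4p + 3 = 13p - 4  ⇒  -17p = -7  ⇒  p = 7/17.
Player 1's indifference between A and B determines Player 2's mixing probability q:
  Player 1's payoff to A: q·7 + (1−q)·(-3) = 10q - 3
  Player 1's payoff to B: q·(-2) + (1−q)·5 = -7q + 5
  10q - 3 = -7q + 5  ⇒  17q = 8  ⇒  q = 8/17.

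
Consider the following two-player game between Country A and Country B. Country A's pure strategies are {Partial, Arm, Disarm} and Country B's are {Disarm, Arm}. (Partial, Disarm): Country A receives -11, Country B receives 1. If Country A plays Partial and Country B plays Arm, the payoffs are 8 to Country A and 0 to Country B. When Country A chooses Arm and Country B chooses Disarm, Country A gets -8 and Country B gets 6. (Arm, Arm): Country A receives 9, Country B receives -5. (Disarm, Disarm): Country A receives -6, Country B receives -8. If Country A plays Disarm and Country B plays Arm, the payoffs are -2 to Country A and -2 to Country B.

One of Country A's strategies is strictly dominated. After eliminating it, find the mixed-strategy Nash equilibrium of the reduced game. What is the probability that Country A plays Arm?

Country A's strategy Partial is strictly dominated by Arm: -8 > -11 and 9 > 8. Eliminate Partial.
Country B's indifference between Disarm and Arm determines Country A's mixing probability p:
  Country B's payoff from Disarm: p·6 + (1−p)·(-8) = 14p - 8
  Country B's payoff from Arm: p·(-5) + (1−p)·(-2) = -3p - 2
  14p - 8 = -3p - 2  ⇒  17p = 6  ⇒  p = 6/17.

p = 6/17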